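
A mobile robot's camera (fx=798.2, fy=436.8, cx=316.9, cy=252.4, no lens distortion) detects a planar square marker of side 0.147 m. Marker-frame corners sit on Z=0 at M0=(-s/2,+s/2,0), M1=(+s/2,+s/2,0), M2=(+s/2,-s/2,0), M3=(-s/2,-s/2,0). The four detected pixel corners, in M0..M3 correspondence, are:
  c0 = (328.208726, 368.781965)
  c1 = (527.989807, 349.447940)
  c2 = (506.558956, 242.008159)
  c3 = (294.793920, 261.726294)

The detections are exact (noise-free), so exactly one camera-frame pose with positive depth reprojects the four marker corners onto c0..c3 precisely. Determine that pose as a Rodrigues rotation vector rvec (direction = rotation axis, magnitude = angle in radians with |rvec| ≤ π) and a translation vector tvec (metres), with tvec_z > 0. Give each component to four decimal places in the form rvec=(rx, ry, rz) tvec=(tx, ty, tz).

rvec=(0.2178, -0.0445, -0.1645) tvec=(0.0690, 0.0701, 0.5606)

Intrinsics K: fx=798.2, fy=436.8, cx=316.9, cy=252.4
Marker side s = 0.147 m; corners in marker frame (Z=0):
  M0 = (-0.0735, +0.0735, 0)
  M1 = (+0.0735, +0.0735, 0)
  M2 = (+0.0735, -0.0735, 0)
  M3 = (-0.0735, -0.0735, 0)
Detected image corners:
  c0 = (328.208726, 368.781965) px
  c1 = (527.989807, 349.447940) px
  c2 = (506.558956, 242.008159) px
  c3 = (294.793920, 261.726294) px
Planar DLT: solve 8×8 A·h = b for H (H[2,2]=1):
  H  [+1417.97348 +348.00758 +415.13352]
  H  [-118.54637 +848.71219 +306.99462]
  H  [+0.04664 +0.38997 +1.00000]
B = K⁻¹H; ‖b₁‖=1.783695, ‖b₂‖=1.783695; λ = 2/(‖b₁‖+‖b₂‖) = 0.560634, sign → tz>0 ⇒ λ=+0.560634
r₁ = λ·B[:,0] = (+0.98557,-0.16726,+0.02615); r₂ = λ·B[:,1] = (+0.15763,+0.96299,+0.21863)
r₃ = r₁×r₂ = (-0.06175,-0.21135,+0.97546); SVD([r₁ r₂ r₃]) → R = UVᵀ:
  R  [+0.98557 +0.15763 -0.06175]
  R  [-0.16726 +0.96299 -0.21135]
  R  [+0.02615 +0.21863 +0.97546]
t = (+0.06900, +0.07007, +0.56063) m
tr R = 2.924016; θ = arccos((tr R − 1)/2) = 0.276533 rad = 15.844°
axis k = ((R−Rᵀ)₃₂, (R−Rᵀ)₁₃, (R−Rᵀ)₂₁) / (2 sinθ) = (+0.787446, -0.160960, -0.594996)
rvec = θ·k = (+0.217755, -0.044511, -0.164536)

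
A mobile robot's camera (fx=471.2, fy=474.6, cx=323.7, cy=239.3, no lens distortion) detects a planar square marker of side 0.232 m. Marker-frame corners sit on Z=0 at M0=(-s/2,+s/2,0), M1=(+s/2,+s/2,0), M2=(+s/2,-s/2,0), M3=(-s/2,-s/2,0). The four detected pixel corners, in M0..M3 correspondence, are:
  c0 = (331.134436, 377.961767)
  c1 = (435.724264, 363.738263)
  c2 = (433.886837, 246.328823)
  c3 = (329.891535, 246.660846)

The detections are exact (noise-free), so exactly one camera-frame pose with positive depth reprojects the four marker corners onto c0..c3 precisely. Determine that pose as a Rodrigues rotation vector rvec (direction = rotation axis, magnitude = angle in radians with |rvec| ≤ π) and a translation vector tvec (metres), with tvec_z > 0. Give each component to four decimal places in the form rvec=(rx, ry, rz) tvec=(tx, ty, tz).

Intrinsics K: fx=471.2, fy=474.6, cx=323.7, cy=239.3
Marker side s = 0.232 m; corners in marker frame (Z=0):
  M0 = (-0.1160, +0.1160, 0)
  M1 = (+0.1160, +0.1160, 0)
  M2 = (+0.1160, -0.1160, 0)
  M3 = (-0.1160, -0.1160, 0)
Detected image corners:
  c0 = (331.134436, 377.961767) px
  c1 = (435.724264, 363.738263) px
  c2 = (433.886837, 246.328823) px
  c3 = (329.891535, 246.660846) px
Planar DLT: solve 8×8 A·h = b for H (H[2,2]=1):
  H  [+633.07392 -5.40303 +385.55782]
  H  [+116.79433 +524.57703 +308.24165]
  H  [+0.47965 -0.03165 +1.00000]
B = K⁻¹H; ‖b₁‖=1.121758, ‖b₂‖=1.121758; λ = 2/(‖b₁‖+‖b₂‖) = 0.891458, sign → tz>0 ⇒ λ=+0.891458
r₁ = λ·B[:,0] = (+0.90397,+0.00378,+0.42759); r₂ = λ·B[:,1] = (+0.00916,+0.99956,-0.02822)
r₃ = r₁×r₂ = (-0.42750,+0.02943,+0.90353); SVD([r₁ r₂ r₃]) → R = UVᵀ:
  R  [+0.90397 +0.00916 -0.42750]
  R  [+0.00378 +0.99956 +0.02943]
  R  [+0.42759 -0.02822 +0.90353]
t = (+0.11703, +0.12950, +0.89146) m
tr R = 2.807061; θ = arccos((tr R − 1)/2) = 0.442859 rad = 25.374°
axis k = ((R−Rᵀ)₃₂, (R−Rᵀ)₁₃, (R−Rᵀ)₂₁) / (2 sinθ) = (-0.067261, -0.997716, -0.006277)
rvec = θ·k = (-0.029787, -0.441847, -0.002780)

rvec=(-0.0298, -0.4418, -0.0028) tvec=(0.1170, 0.1295, 0.8915)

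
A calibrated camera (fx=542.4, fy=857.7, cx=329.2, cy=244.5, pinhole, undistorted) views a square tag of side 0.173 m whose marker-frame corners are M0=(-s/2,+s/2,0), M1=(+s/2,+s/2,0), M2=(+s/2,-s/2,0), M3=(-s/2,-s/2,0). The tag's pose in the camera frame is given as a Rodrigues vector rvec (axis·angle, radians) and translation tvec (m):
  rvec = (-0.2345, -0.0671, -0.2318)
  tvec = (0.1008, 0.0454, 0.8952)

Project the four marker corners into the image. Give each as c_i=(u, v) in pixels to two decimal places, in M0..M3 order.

c0=(352.41, 389.02) c1=(455.08, 349.52) c2=(425.90, 192.95) c3=(327.07, 228.00)

Intrinsics K: fx=542.4, fy=857.7, cx=329.2, cy=244.5
Marker side s = 0.173 m; corners in marker frame (Z=0):
  M0 = (-0.0865, +0.0865, 0)
  M1 = (+0.0865, +0.0865, 0)
  M2 = (+0.0865, -0.0865, 0)
  M3 = (-0.0865, -0.0865, 0)
rvec = (-0.2345, -0.0671, -0.2318), |rvec| = θ = 0.33649 rad = 19.279°
Rodrigues: sinθ=0.33017, 1−cosθ=0.05608; R = I + sinθ·[k]× + (1−cosθ)·[k]×²:
    [+0.97116 +0.23524 -0.03892]
    [-0.21966 +0.94615 +0.23780]
    [+0.09276 -0.22240 +0.97053]
t = (0.1008, 0.0454, 0.8952) m
M0: Pc = R·M0+t = (+0.03714, +0.14624, +0.86794); u = 542.4·(+0.03714)/0.86794 + 329.2 = 352.4121, v = 857.7·(+0.14624)/0.86794 + 244.5 = 389.0172
M1: Pc = R·M1+t = (+0.20515, +0.10824, +0.88399); u = 542.4·(+0.20515)/0.88399 + 329.2 = 455.0790, v = 857.7·(+0.10824)/0.88399 + 244.5 = 349.5229
M2: Pc = R·M2+t = (+0.16446, -0.05544, +0.92246); u = 542.4·(+0.16446)/0.92246 + 329.2 = 425.8991, v = 857.7·(-0.05544)/0.92246 + 244.5 = 192.9500
M3: Pc = R·M3+t = (-0.00355, -0.01744, +0.90641); u = 542.4·(-0.00355)/0.90641 + 329.2 = 327.0735, v = 857.7·(-0.01744)/0.90641 + 244.5 = 227.9957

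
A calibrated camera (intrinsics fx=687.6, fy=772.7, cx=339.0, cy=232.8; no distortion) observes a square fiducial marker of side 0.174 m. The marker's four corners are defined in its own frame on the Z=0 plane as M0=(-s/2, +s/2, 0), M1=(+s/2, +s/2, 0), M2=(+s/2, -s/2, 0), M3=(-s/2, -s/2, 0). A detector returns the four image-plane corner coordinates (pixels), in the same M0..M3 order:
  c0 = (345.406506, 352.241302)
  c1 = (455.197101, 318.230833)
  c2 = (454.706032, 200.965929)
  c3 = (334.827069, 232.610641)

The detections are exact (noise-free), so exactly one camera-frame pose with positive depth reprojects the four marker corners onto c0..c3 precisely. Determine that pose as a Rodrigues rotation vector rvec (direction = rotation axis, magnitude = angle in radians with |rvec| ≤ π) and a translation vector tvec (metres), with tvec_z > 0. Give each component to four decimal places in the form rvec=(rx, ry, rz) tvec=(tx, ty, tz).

Intrinsics K: fx=687.6, fy=772.7, cx=339.0, cy=232.8
Marker side s = 0.174 m; corners in marker frame (Z=0):
  M0 = (-0.0870, +0.0870, 0)
  M1 = (+0.0870, +0.0870, 0)
  M2 = (+0.0870, -0.0870, 0)
  M3 = (-0.0870, -0.0870, 0)
Detected image corners:
  c0 = (345.406506, 352.241302) px
  c1 = (455.197101, 318.230833) px
  c2 = (454.706032, 200.965929) px
  c3 = (334.827069, 232.610641) px
Planar DLT: solve 8×8 A·h = b for H (H[2,2]=1):
  H  [+758.65105 +227.07303 +398.90845]
  H  [-119.57755 +816.59781 +278.19225]
  H  [+0.25136 +0.49278 +1.00000]
B = K⁻¹H; ‖b₁‖=1.037083, ‖b₂‖=1.037083; λ = 2/(‖b₁‖+‖b₂‖) = 0.964243, sign → tz>0 ⇒ λ=+0.964243
r₁ = λ·B[:,0] = (+0.94439,-0.22224,+0.24237); r₂ = λ·B[:,1] = (+0.08417,+0.87587,+0.47516)
r₃ = r₁×r₂ = (-0.31788,-0.42833,+0.84586); SVD([r₁ r₂ r₃]) → R = UVᵀ:
  R  [+0.94439 +0.08417 -0.31788]
  R  [-0.22224 +0.87587 -0.42833]
  R  [+0.24237 +0.47516 +0.84586]
t = (+0.08401, +0.05664, +0.96424) m
tr R = 2.666115; θ = arccos((tr R − 1)/2) = 0.586184 rad = 33.586°
axis k = ((R−Rᵀ)₃₂, (R−Rᵀ)₁₃, (R−Rᵀ)₂₁) / (2 sinθ) = (+0.816619, -0.506390, -0.276952)
rvec = θ·k = (+0.478689, -0.296837, -0.162345)

rvec=(0.4787, -0.2968, -0.1623) tvec=(0.0840, 0.0566, 0.9642)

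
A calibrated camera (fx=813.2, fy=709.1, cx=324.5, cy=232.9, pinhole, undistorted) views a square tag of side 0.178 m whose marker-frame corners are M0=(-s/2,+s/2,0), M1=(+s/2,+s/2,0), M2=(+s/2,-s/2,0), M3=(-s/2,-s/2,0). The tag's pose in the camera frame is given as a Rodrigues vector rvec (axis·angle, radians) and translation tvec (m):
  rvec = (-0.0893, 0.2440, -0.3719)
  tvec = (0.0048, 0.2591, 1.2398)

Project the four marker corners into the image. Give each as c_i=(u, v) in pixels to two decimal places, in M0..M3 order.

c0=(295.48, 445.82) c1=(402.66, 414.06) c2=(360.23, 315.54) c3=(256.32, 349.74)

Intrinsics K: fx=813.2, fy=709.1, cx=324.5, cy=232.9
Marker side s = 0.178 m; corners in marker frame (Z=0):
  M0 = (-0.0890, +0.0890, 0)
  M1 = (+0.0890, +0.0890, 0)
  M2 = (+0.0890, -0.0890, 0)
  M3 = (-0.0890, -0.0890, 0)
rvec = (-0.0893, 0.2440, -0.3719), |rvec| = θ = 0.45367 rad = 25.994°
Rodrigues: sinθ=0.43827, 1−cosθ=0.10116; R = I + sinθ·[k]× + (1−cosθ)·[k]×²:
    [+0.90276 +0.34856 +0.25204]
    [-0.36998 +0.92810 +0.04167]
    [-0.21939 -0.13087 +0.96682]
t = (0.0048, 0.2591, 1.2398) m
M0: Pc = R·M0+t = (-0.04452, +0.37463, +1.24768); u = 813.2·(-0.04452)/1.24768 + 324.5 = 295.4808, v = 709.1·(+0.37463)/1.24768 + 232.9 = 445.8153
M1: Pc = R·M1+t = (+0.11617, +0.30877, +1.20863); u = 813.2·(+0.11617)/1.20863 + 324.5 = 402.6613, v = 709.1·(+0.30877)/1.20863 + 232.9 = 414.0567
M2: Pc = R·M2+t = (+0.05412, +0.14357, +1.23192); u = 813.2·(+0.05412)/1.23192 + 324.5 = 360.2274, v = 709.1·(+0.14357)/1.23192 + 232.9 = 315.5398
M3: Pc = R·M3+t = (-0.10657, +0.20943, +1.27097); u = 813.2·(-0.10657)/1.27097 + 324.5 = 256.3151, v = 709.1·(+0.20943)/1.27097 + 232.9 = 349.7434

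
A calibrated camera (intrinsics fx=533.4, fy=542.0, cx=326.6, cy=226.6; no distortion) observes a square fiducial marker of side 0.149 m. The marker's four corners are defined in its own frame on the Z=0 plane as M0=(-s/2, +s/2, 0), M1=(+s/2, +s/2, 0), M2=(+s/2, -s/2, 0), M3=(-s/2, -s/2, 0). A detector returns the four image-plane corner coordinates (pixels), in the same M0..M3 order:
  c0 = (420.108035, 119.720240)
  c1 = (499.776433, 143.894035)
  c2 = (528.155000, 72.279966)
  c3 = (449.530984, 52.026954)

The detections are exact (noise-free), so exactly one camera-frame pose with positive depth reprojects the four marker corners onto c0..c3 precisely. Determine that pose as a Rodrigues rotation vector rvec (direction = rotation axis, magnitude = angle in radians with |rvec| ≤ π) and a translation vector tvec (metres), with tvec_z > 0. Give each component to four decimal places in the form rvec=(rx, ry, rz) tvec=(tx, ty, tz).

Intrinsics K: fx=533.4, fy=542.0, cx=326.6, cy=226.6
Marker side s = 0.149 m; corners in marker frame (Z=0):
  M0 = (-0.0745, +0.0745, 0)
  M1 = (+0.0745, +0.0745, 0)
  M2 = (+0.0745, -0.0745, 0)
  M3 = (-0.0745, -0.0745, 0)
Detected image corners:
  c0 = (420.108035, 119.720240) px
  c1 = (499.776433, 143.894035) px
  c2 = (528.155000, 72.279966) px
  c3 = (449.530984, 52.026954) px
Planar DLT: solve 8×8 A·h = b for H (H[2,2]=1):
  H  [+382.60645 -290.29351 +473.68801]
  H  [+118.52172 +447.49166 +96.19484]
  H  [-0.31308 -0.20288 +1.00000]
B = K⁻¹H; ‖b₁‖=1.022982, ‖b₂‖=1.022982; λ = 2/(‖b₁‖+‖b₂‖) = 0.977535, sign → tz>0 ⇒ λ=+0.977535
r₁ = λ·B[:,0] = (+0.88858,+0.34171,-0.30605); r₂ = λ·B[:,1] = (-0.41057,+0.89000,-0.19833)
r₃ = r₁×r₂ = (+0.20461,+0.30188,+0.93113); SVD([r₁ r₂ r₃]) → R = UVᵀ:
  R  [+0.88858 -0.41057 +0.20461]
  R  [+0.34171 +0.89000 +0.30188]
  R  [-0.30605 -0.19833 +0.93113]
t = (+0.26956, -0.23519, +0.97753) m
tr R = 2.709704; θ = arccos((tr R − 1)/2) = 0.545531 rad = 31.257°
axis k = ((R−Rᵀ)₃₂, (R−Rᵀ)₁₃, (R−Rᵀ)₂₁) / (2 sinθ) = (-0.482015, +0.492084, +0.724924)
rvec = θ·k = (-0.262955, +0.268447, +0.395468)

rvec=(-0.2630, 0.2684, 0.3955) tvec=(0.2696, -0.2352, 0.9775)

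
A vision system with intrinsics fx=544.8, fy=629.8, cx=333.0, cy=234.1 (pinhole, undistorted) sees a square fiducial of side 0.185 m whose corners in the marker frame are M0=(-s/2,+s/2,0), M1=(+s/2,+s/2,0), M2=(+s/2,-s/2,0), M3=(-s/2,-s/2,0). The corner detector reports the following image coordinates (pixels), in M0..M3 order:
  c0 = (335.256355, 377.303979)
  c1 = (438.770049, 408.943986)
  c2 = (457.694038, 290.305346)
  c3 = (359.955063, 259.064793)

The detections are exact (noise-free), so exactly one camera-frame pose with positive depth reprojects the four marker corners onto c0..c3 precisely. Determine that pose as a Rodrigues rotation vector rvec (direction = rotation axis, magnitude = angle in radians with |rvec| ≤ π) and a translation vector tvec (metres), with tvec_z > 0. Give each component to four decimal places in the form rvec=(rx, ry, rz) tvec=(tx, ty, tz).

Intrinsics K: fx=544.8, fy=629.8, cx=333.0, cy=234.1
Marker side s = 0.185 m; corners in marker frame (Z=0):
  M0 = (-0.0925, +0.0925, 0)
  M1 = (+0.0925, +0.0925, 0)
  M2 = (+0.0925, -0.0925, 0)
  M3 = (-0.0925, -0.0925, 0)
Detected image corners:
  c0 = (335.256355, 377.303979) px
  c1 = (438.770049, 408.943986) px
  c2 = (457.694038, 290.305346) px
  c3 = (359.955063, 259.064793) px
Planar DLT: solve 8×8 A·h = b for H (H[2,2]=1):
  H  [+567.62168 -236.01860 +398.50070]
  H  [+190.16124 +541.02574 +332.36543]
  H  [+0.06063 -0.29706 +1.00000]
B = K⁻¹H; ‖b₁‖=1.044716, ‖b₂‖=1.044716; λ = 2/(‖b₁‖+‖b₂‖) = 0.957198, sign → tz>0 ⇒ λ=+0.957198
r₁ = λ·B[:,0] = (+0.96182,+0.26744,+0.05803); r₂ = λ·B[:,1] = (-0.24087,+0.92797,-0.28435)
r₃ = r₁×r₂ = (-0.12990,+0.25951,+0.95696); SVD([r₁ r₂ r₃]) → R = UVᵀ:
  R  [+0.96182 -0.24087 -0.12990]
  R  [+0.26744 +0.92797 +0.25951]
  R  [+0.05803 -0.28435 +0.95696]
t = (+0.11508, +0.14935, +0.95720) m
tr R = 2.846756; θ = arccos((tr R − 1)/2) = 0.394008 rad = 22.575°
axis k = ((R−Rᵀ)₃₂, (R−Rᵀ)₁₃, (R−Rᵀ)₂₁) / (2 sinθ) = (-0.708353, -0.244770, +0.662060)
rvec = θ·k = (-0.279097, -0.096441, +0.260857)

rvec=(-0.2791, -0.0964, 0.2609) tvec=(0.1151, 0.1493, 0.9572)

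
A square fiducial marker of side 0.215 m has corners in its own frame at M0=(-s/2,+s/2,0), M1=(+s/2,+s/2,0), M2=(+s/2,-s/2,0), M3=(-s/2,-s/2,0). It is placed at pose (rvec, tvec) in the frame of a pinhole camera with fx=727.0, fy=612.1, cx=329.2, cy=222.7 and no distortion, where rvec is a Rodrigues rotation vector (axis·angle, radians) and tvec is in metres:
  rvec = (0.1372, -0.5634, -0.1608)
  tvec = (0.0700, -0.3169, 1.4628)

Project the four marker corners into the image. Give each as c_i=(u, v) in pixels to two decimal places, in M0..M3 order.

c0=(325.44, 140.50) c1=(410.46, 130.31) c2=(400.62, 42.19) c3=(312.53, 45.57)

Intrinsics K: fx=727.0, fy=612.1, cx=329.2, cy=222.7
Marker side s = 0.215 m; corners in marker frame (Z=0):
  M0 = (-0.1075, +0.1075, 0)
  M1 = (+0.1075, +0.1075, 0)
  M2 = (+0.1075, -0.1075, 0)
  M3 = (-0.1075, -0.1075, 0)
rvec = (0.1372, -0.5634, -0.1608), |rvec| = θ = 0.60175 rad = 34.478°
Rodrigues: sinθ=0.56608, 1−cosθ=0.17565; R = I + sinθ·[k]× + (1−cosθ)·[k]×²:
    [+0.83348 +0.11377 -0.54071]
    [-0.18877 +0.97833 -0.08512]
    [+0.51931 +0.17302 +0.83689]
t = (0.0700, -0.3169, 1.4628) m
M0: Pc = R·M0+t = (-0.00737, -0.19144, +1.42557); u = 727.0·(-0.00737)/1.42557 + 329.2 = 325.4423, v = 612.1·(-0.19144)/1.42557 + 222.7 = 140.5023
M1: Pc = R·M1+t = (+0.17183, -0.23202, +1.53722); u = 727.0·(+0.17183)/1.53722 + 329.2 = 410.4634, v = 612.1·(-0.23202)/1.53722 + 222.7 = 130.3121
M2: Pc = R·M2+t = (+0.14737, -0.44236, +1.50003); u = 727.0·(+0.14737)/1.50003 + 329.2 = 400.6233, v = 612.1·(-0.44236)/1.50003 + 222.7 = 42.1898
M3: Pc = R·M3+t = (-0.03183, -0.40178, +1.38838); u = 727.0·(-0.03183)/1.38838 + 329.2 = 312.5330, v = 612.1·(-0.40178)/1.38838 + 222.7 = 45.5663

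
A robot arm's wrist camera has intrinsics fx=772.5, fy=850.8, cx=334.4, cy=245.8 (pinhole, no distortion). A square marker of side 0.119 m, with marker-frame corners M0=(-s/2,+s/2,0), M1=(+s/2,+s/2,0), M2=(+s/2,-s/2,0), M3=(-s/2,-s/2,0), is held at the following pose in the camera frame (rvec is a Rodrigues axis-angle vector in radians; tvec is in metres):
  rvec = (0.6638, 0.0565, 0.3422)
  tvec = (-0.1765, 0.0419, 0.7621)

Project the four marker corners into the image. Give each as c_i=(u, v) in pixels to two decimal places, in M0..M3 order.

c0=(91.50, 316.41) c1=(201.60, 357.35) c2=(225.29, 266.58) c3=(104.29, 220.66)

Intrinsics K: fx=772.5, fy=850.8, cx=334.4, cy=245.8
Marker side s = 0.119 m; corners in marker frame (Z=0):
  M0 = (-0.0595, +0.0595, 0)
  M1 = (+0.0595, +0.0595, 0)
  M2 = (+0.0595, -0.0595, 0)
  M3 = (-0.0595, -0.0595, 0)
rvec = (0.6638, 0.0565, 0.3422), |rvec| = θ = 0.74895 rad = 42.912°
Rodrigues: sinθ=0.68087, 1−cosθ=0.26759; R = I + sinθ·[k]× + (1−cosθ)·[k]×²:
    [+0.94261 -0.29320 +0.15973]
    [+0.32899 +0.73393 -0.59424]
    [+0.05700 +0.61268 +0.78827]
t = (-0.1765, 0.0419, 0.7621) m
M0: Pc = R·M0+t = (-0.25003, +0.06599, +0.79516); u = 772.5·(-0.25003)/0.79516 + 334.4 = 91.4952, v = 850.8·(+0.06599)/0.79516 + 245.8 = 316.4116
M1: Pc = R·M1+t = (-0.13786, +0.10514, +0.80195); u = 772.5·(-0.13786)/0.80195 + 334.4 = 201.6020, v = 850.8·(+0.10514)/0.80195 + 245.8 = 357.3486
M2: Pc = R·M2+t = (-0.10297, +0.01781, +0.72904); u = 772.5·(-0.10297)/0.72904 + 334.4 = 225.2923, v = 850.8·(+0.01781)/0.72904 + 245.8 = 266.5799
M3: Pc = R·M3+t = (-0.21514, -0.02134, +0.72225); u = 772.5·(-0.21514)/0.72225 + 334.4 = 104.2930, v = 850.8·(-0.02134)/0.72225 + 245.8 = 220.6579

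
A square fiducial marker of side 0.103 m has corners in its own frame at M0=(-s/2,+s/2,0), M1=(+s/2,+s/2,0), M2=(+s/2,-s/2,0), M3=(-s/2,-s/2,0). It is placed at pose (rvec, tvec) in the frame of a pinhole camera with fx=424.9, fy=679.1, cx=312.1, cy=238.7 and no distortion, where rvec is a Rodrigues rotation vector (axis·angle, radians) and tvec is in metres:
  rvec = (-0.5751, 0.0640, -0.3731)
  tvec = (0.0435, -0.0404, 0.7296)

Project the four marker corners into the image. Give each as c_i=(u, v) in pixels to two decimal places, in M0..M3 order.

Intrinsics K: fx=424.9, fy=679.1, cx=312.1, cy=238.7
Marker side s = 0.103 m; corners in marker frame (Z=0):
  M0 = (-0.0515, +0.0515, 0)
  M1 = (+0.0515, +0.0515, 0)
  M2 = (+0.0515, -0.0515, 0)
  M3 = (-0.0515, -0.0515, 0)
rvec = (-0.5751, 0.0640, -0.3731), |rvec| = θ = 0.68851 rad = 39.448°
Rodrigues: sinθ=0.63538, 1−cosθ=0.22780; R = I + sinθ·[k]× + (1−cosθ)·[k]×²:
    [+0.93114 +0.32663 +0.16218]
    [-0.36200 +0.77416 +0.51925]
    [+0.04405 -0.54220 +0.83909]
t = (0.0435, -0.0404, 0.7296) m
M0: Pc = R·M0+t = (+0.01237, +0.01811, +0.69941); u = 424.9·(+0.01237)/0.69941 + 312.1 = 319.6136, v = 679.1·(+0.01811)/0.69941 + 238.7 = 256.2866
M1: Pc = R·M1+t = (+0.10827, -0.01917, +0.70395); u = 424.9·(+0.10827)/0.70395 + 312.1 = 377.4544, v = 679.1·(-0.01917)/0.70395 + 238.7 = 220.2032
M2: Pc = R·M2+t = (+0.07463, -0.09891, +0.75979); u = 424.9·(+0.07463)/0.75979 + 312.1 = 353.8368, v = 679.1·(-0.09891)/0.75979 + 238.7 = 150.2922
M3: Pc = R·M3+t = (-0.02127, -0.06163, +0.75525); u = 424.9·(-0.02127)/0.75525 + 312.1 = 300.1310, v = 679.1·(-0.06163)/0.75525 + 238.7 = 183.2876

c0=(319.61, 256.29) c1=(377.45, 220.20) c2=(353.84, 150.29) c3=(300.13, 183.29)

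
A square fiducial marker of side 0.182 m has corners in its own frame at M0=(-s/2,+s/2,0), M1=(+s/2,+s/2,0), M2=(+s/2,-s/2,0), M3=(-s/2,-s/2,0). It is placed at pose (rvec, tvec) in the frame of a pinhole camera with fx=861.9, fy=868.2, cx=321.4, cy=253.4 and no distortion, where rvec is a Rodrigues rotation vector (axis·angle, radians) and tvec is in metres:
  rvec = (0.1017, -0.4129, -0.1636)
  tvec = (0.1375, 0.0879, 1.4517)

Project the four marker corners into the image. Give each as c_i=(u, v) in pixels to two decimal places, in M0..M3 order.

Intrinsics K: fx=861.9, fy=868.2, cx=321.4, cy=253.4
Marker side s = 0.182 m; corners in marker frame (Z=0):
  M0 = (-0.0910, +0.0910, 0)
  M1 = (+0.0910, +0.0910, 0)
  M2 = (+0.0910, -0.0910, 0)
  M3 = (-0.0910, -0.0910, 0)
rvec = (0.1017, -0.4129, -0.1636), |rvec| = θ = 0.45563 rad = 26.105°
Rodrigues: sinθ=0.44002, 1−cosθ=0.10201; R = I + sinθ·[k]× + (1−cosθ)·[k]×²:
    [+0.90307 +0.13736 -0.40694]
    [-0.17863 +0.98176 -0.06502]
    [+0.39059 +0.13141 +0.91114]
t = (0.1375, 0.0879, 1.4517) m
M0: Pc = R·M0+t = (+0.06782, +0.19350, +1.42812); u = 861.9·(+0.06782)/1.42812 + 321.4 = 362.3314, v = 868.2·(+0.19350)/1.42812 + 253.4 = 371.0330
M1: Pc = R·M1+t = (+0.23218, +0.16098, +1.49920); u = 861.9·(+0.23218)/1.49920 + 321.4 = 454.8812, v = 868.2·(+0.16098)/1.49920 + 253.4 = 346.6277
M2: Pc = R·M2+t = (+0.20718, -0.01770, +1.47528); u = 861.9·(+0.20718)/1.47528 + 321.4 = 442.4395, v = 868.2·(-0.01770)/1.47528 + 253.4 = 242.9858
M3: Pc = R·M3+t = (+0.04282, +0.01482, +1.40420); u = 861.9·(+0.04282)/1.40420 + 321.4 = 347.6835, v = 868.2·(+0.01482)/1.40420 + 253.4 = 262.5600

c0=(362.33, 371.03) c1=(454.88, 346.63) c2=(442.44, 242.99) c3=(347.68, 262.56)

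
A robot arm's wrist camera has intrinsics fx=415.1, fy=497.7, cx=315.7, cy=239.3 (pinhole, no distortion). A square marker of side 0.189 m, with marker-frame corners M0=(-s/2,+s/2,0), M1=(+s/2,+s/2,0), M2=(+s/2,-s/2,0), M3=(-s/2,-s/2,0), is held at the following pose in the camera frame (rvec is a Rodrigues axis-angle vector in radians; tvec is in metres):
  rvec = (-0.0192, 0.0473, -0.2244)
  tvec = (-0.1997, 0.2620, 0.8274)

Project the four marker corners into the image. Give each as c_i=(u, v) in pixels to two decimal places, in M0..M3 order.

c0=(180.18, 464.45) c1=(271.86, 441.23) c2=(251.01, 329.03) c3=(160.05, 353.26)

Intrinsics K: fx=415.1, fy=497.7, cx=315.7, cy=239.3
Marker side s = 0.189 m; corners in marker frame (Z=0):
  M0 = (-0.0945, +0.0945, 0)
  M1 = (+0.0945, +0.0945, 0)
  M2 = (+0.0945, -0.0945, 0)
  M3 = (-0.0945, -0.0945, 0)
rvec = (-0.0192, 0.0473, -0.2244), |rvec| = θ = 0.23013 rad = 13.186°
Rodrigues: sinθ=0.22811, 1−cosθ=0.02636; R = I + sinθ·[k]× + (1−cosθ)·[k]×²:
    [+0.97382 +0.22197 +0.04903]
    [-0.22288 +0.97475 +0.01375]
    [-0.04474 -0.02431 +0.99870]
t = (-0.1997, 0.2620, 0.8274) m
M0: Pc = R·M0+t = (-0.27075, +0.37518, +0.82933); u = 415.1·(-0.27075)/0.82933 + 315.7 = 180.1832, v = 497.7·(+0.37518)/0.82933 + 239.3 = 464.4515
M1: Pc = R·M1+t = (-0.08670, +0.33305, +0.82087); u = 415.1·(-0.08670)/0.82087 + 315.7 = 271.8587, v = 497.7·(+0.33305)/0.82087 + 239.3 = 441.2310
M2: Pc = R·M2+t = (-0.12865, +0.14882, +0.82547); u = 415.1·(-0.12865)/0.82547 + 315.7 = 251.0062, v = 497.7·(+0.14882)/0.82547 + 239.3 = 329.0305
M3: Pc = R·M3+t = (-0.31270, +0.19095, +0.83393); u = 415.1·(-0.31270)/0.83393 + 315.7 = 160.0473, v = 497.7·(+0.19095)/0.83393 + 239.3 = 353.2608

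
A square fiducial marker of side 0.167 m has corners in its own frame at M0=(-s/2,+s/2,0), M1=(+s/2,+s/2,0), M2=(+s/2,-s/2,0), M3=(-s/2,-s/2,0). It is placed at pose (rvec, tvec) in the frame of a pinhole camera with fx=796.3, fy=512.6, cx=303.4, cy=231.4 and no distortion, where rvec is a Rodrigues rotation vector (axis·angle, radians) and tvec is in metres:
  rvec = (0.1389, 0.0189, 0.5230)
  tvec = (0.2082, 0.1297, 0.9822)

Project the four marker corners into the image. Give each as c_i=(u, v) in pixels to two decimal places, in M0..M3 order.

c0=(379.16, 313.85) c1=(494.72, 356.55) c2=(567.14, 284.02) c3=(449.07, 240.10)

Intrinsics K: fx=796.3, fy=512.6, cx=303.4, cy=231.4
Marker side s = 0.167 m; corners in marker frame (Z=0):
  M0 = (-0.0835, +0.0835, 0)
  M1 = (+0.0835, +0.0835, 0)
  M2 = (+0.0835, -0.0835, 0)
  M3 = (-0.0835, -0.0835, 0)
rvec = (0.1389, 0.0189, 0.5230), |rvec| = θ = 0.54146 rad = 31.023°
Rodrigues: sinθ=0.51539, 1−cosθ=0.14304; R = I + sinθ·[k]× + (1−cosθ)·[k]×²:
    [+0.86637 -0.49654 +0.05343]
    [+0.49910 +0.85713 -0.12739]
    [+0.01745 +0.13703 +0.99041]
t = (0.2082, 0.1297, 0.9822) m
M0: Pc = R·M0+t = (+0.09440, +0.15960, +0.99218); u = 796.3·(+0.09440)/0.99218 + 303.4 = 379.1607, v = 512.6·(+0.15960)/0.99218 + 231.4 = 313.8532
M1: Pc = R·M1+t = (+0.23908, +0.24295, +0.99510); u = 796.3·(+0.23908)/0.99510 + 303.4 = 494.7178, v = 512.6·(+0.24295)/0.99510 + 231.4 = 356.5469
M2: Pc = R·M2+t = (+0.32200, +0.09980, +0.97222); u = 796.3·(+0.32200)/0.97222 + 303.4 = 567.1387, v = 512.6·(+0.09980)/0.97222 + 231.4 = 284.0217
M3: Pc = R·M3+t = (+0.17732, +0.01645, +0.96930); u = 796.3·(+0.17732)/0.96930 + 303.4 = 449.0710, v = 512.6·(+0.01645)/0.96930 + 231.4 = 240.1019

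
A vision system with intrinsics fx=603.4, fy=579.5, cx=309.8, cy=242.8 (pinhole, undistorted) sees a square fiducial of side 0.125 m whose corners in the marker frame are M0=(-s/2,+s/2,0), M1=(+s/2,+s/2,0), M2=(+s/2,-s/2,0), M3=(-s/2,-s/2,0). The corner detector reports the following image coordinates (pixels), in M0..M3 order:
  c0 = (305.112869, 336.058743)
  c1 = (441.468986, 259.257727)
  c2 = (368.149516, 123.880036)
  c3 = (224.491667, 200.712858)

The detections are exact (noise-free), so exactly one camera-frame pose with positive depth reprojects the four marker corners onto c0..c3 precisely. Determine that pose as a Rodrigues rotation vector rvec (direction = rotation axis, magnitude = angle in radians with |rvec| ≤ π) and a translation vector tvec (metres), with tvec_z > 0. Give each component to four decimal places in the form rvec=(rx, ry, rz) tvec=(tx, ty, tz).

rvec=(0.1241, -0.1199, -0.5117) tvec=(0.0204, -0.0095, 0.4645)

Intrinsics K: fx=603.4, fy=579.5, cx=309.8, cy=242.8
Marker side s = 0.125 m; corners in marker frame (Z=0):
  M0 = (-0.0625, +0.0625, 0)
  M1 = (+0.0625, +0.0625, 0)
  M2 = (+0.0625, -0.0625, 0)
  M3 = (-0.0625, -0.0625, 0)
Detected image corners:
  c0 = (305.112869, 336.058743) px
  c1 = (441.468986, 259.257727) px
  c2 = (368.149516, 123.880036) px
  c3 = (224.491667, 200.712858) px
Planar DLT: solve 8×8 A·h = b for H (H[2,2]=1):
  H  [+1179.41564 +722.17028 +336.35588]
  H  [-573.35899 +1156.21135 +230.89608]
  H  [+0.17903 +0.31880 +1.00000]
B = K⁻¹H; ‖b₁‖=2.152828, ‖b₂‖=2.152828; λ = 2/(‖b₁‖+‖b₂‖) = 0.464505, sign → tz>0 ⇒ λ=+0.464505
r₁ = λ·B[:,0] = (+0.86523,-0.49443,+0.08316); r₂ = λ·B[:,1] = (+0.47991,+0.86473,+0.14808)
r₃ = r₁×r₂ = (-0.14513,-0.08822,+0.98547); SVD([r₁ r₂ r₃]) → R = UVᵀ:
  R  [+0.86523 +0.47991 -0.14513]
  R  [-0.49443 +0.86473 -0.08822]
  R  [+0.08316 +0.14808 +0.98547]
t = (+0.02044, -0.00954, +0.46451) m
tr R = 2.715436; θ = arccos((tr R − 1)/2) = 0.539982 rad = 30.939°
axis k = ((R−Rᵀ)₃₂, (R−Rᵀ)₁₃, (R−Rᵀ)₂₁) / (2 sinθ) = (+0.229807, -0.222021, -0.947573)
rvec = θ·k = (+0.124092, -0.119887, -0.511672)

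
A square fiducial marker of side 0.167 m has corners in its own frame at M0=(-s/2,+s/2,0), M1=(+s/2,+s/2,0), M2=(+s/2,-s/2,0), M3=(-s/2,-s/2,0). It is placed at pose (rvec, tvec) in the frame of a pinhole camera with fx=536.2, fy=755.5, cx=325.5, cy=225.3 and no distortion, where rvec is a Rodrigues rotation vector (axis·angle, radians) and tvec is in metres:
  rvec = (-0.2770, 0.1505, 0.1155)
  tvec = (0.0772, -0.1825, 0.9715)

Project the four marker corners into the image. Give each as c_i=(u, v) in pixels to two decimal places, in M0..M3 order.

c0=(316.59, 138.65) c1=(410.31, 148.62) c2=(418.75, 29.04) c3=(328.90, 22.75)

Intrinsics K: fx=536.2, fy=755.5, cx=325.5, cy=225.3
Marker side s = 0.167 m; corners in marker frame (Z=0):
  M0 = (-0.0835, +0.0835, 0)
  M1 = (+0.0835, +0.0835, 0)
  M2 = (+0.0835, -0.0835, 0)
  M3 = (-0.0835, -0.0835, 0)
rvec = (-0.2770, 0.1505, 0.1155), |rvec| = θ = 0.33574 rad = 19.236°
Rodrigues: sinθ=0.32947, 1−cosθ=0.05583; R = I + sinθ·[k]× + (1−cosθ)·[k]×²:
    [+0.98217 -0.13399 +0.13184]
    [+0.09269 +0.95539 +0.28044]
    [-0.16354 -0.26322 +0.95078]
t = (0.0772, -0.1825, 0.9715) m
M0: Pc = R·M0+t = (-0.01600, -0.11047, +0.96318); u = 536.2·(-0.01600)/0.96318 + 325.5 = 316.5929, v = 755.5·(-0.11047)/0.96318 + 225.3 = 138.6530
M1: Pc = R·M1+t = (+0.14802, -0.09499, +0.93587); u = 536.2·(+0.14802)/0.93587 + 325.5 = 410.3091, v = 755.5·(-0.09499)/0.93587 + 225.3 = 148.6209
M2: Pc = R·M2+t = (+0.17040, -0.25453, +0.97982); u = 536.2·(+0.17040)/0.97982 + 325.5 = 418.7498, v = 755.5·(-0.25453)/0.97982 + 225.3 = 29.0390
M3: Pc = R·M3+t = (+0.00638, -0.27001, +1.00713); u = 536.2·(+0.00638)/1.00713 + 325.5 = 328.8950, v = 755.5·(-0.27001)/1.00713 + 225.3 = 22.7489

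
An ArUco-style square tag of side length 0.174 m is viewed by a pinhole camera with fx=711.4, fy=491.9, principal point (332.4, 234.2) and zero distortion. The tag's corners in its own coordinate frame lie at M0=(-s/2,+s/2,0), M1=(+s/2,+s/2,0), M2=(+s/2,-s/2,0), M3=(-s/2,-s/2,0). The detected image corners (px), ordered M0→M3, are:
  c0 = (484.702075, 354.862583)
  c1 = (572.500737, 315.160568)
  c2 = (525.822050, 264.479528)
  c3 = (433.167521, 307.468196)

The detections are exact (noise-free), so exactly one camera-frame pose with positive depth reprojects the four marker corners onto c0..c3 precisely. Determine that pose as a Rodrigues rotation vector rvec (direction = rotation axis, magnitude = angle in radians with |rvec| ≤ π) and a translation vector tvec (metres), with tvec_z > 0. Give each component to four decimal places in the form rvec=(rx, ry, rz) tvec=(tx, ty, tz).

Intrinsics K: fx=711.4, fy=491.9, cx=332.4, cy=234.2
Marker side s = 0.174 m; corners in marker frame (Z=0):
  M0 = (-0.0870, +0.0870, 0)
  M1 = (+0.0870, +0.0870, 0)
  M2 = (+0.0870, -0.0870, 0)
  M3 = (-0.0870, -0.0870, 0)
Detected image corners:
  c0 = (484.702075, 354.862583) px
  c1 = (572.500737, 315.160568) px
  c2 = (525.822050, 264.479528) px
  c3 = (433.167521, 307.468196) px
Planar DLT: solve 8×8 A·h = b for H (H[2,2]=1):
  H  [+475.12906 +461.62240 +504.47326]
  H  [-263.80193 +392.20245 +311.40488]
  H  [-0.08528 +0.35571 +1.00000]
B = K⁻¹H; ‖b₁‖=0.868248, ‖b₂‖=0.868248; λ = 2/(‖b₁‖+‖b₂‖) = 1.151745, sign → tz>0 ⇒ λ=+1.151745
r₁ = λ·B[:,0] = (+0.81512,-0.57091,-0.09822); r₂ = λ·B[:,1] = (+0.55593,+0.72325,+0.40969)
r₃ = r₁×r₂ = (-0.16286,-0.38855,+0.90692); SVD([r₁ r₂ r₃]) → R = UVᵀ:
  R  [+0.81512 +0.55593 -0.16286]
  R  [-0.57091 +0.72325 -0.38855]
  R  [-0.09822 +0.40969 +0.90692]
t = (+0.27858, +0.18077, +1.15174) m
tr R = 2.445290; θ = arccos((tr R − 1)/2) = 0.763175 rad = 43.727°
axis k = ((R−Rᵀ)₃₂, (R−Rᵀ)₁₃, (R−Rᵀ)₂₁) / (2 sinθ) = (+0.577414, -0.046763, -0.815111)
rvec = θ·k = (+0.440668, -0.035689, -0.622073)

rvec=(0.4407, -0.0357, -0.6221) tvec=(0.2786, 0.1808, 1.1517)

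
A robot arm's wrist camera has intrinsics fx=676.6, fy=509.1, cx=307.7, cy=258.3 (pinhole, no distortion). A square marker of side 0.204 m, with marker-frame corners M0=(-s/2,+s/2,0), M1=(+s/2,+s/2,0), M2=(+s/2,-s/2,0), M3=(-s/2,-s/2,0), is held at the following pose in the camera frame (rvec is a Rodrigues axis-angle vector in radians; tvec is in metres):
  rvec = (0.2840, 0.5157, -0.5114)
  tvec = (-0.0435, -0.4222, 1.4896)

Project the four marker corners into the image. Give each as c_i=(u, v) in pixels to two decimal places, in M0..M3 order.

Intrinsics K: fx=676.6, fy=509.1, cx=307.7, cy=258.3
Marker side s = 0.204 m; corners in marker frame (Z=0):
  M0 = (-0.1020, +0.1020, 0)
  M1 = (+0.1020, +0.1020, 0)
  M2 = (+0.1020, -0.1020, 0)
  M3 = (-0.1020, -0.1020, 0)
rvec = (0.2840, 0.5157, -0.5114), |rvec| = θ = 0.77983 rad = 44.681°
Rodrigues: sinθ=0.70316, 1−cosθ=0.28897; R = I + sinθ·[k]× + (1−cosθ)·[k]×²:
    [+0.74936 +0.53071 +0.39599]
    [-0.39153 +0.83740 -0.38139]
    [-0.53401 +0.13076 +0.83531]
t = (-0.0435, -0.4222, 1.4896) m
M0: Pc = R·M0+t = (-0.06580, -0.29685, +1.55741); u = 676.6·(-0.06580)/1.55741 + 307.7 = 279.1130, v = 509.1·(-0.29685)/1.55741 + 258.3 = 161.2632
M1: Pc = R·M1+t = (+0.08707, -0.37672, +1.44847); u = 676.6·(+0.08707)/1.44847 + 307.7 = 348.3704, v = 509.1·(-0.37672)/1.44847 + 258.3 = 125.8923
M2: Pc = R·M2+t = (-0.02120, -0.54755, +1.42179); u = 676.6·(-0.02120)/1.42179 + 307.7 = 297.6123, v = 509.1·(-0.54755)/1.42179 + 258.3 = 62.2390
M3: Pc = R·M3+t = (-0.17407, -0.46768, +1.53073); u = 676.6·(-0.17407)/1.53073 + 307.7 = 230.7603, v = 509.1·(-0.46768)/1.53073 + 258.3 = 102.7563

c0=(279.11, 161.26) c1=(348.37, 125.89) c2=(297.61, 62.24) c3=(230.76, 102.76)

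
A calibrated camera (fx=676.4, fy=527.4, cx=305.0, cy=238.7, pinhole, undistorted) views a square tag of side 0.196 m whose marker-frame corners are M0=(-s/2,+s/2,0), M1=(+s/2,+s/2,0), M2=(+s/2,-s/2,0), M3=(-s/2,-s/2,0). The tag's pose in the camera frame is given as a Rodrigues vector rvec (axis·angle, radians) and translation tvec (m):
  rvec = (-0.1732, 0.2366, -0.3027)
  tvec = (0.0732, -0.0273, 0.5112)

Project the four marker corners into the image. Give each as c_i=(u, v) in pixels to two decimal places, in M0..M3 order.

c0=(317.10, 337.32) c1=(578.97, 276.81) c2=(486.63, 83.73) c3=(250.40, 153.86)

Intrinsics K: fx=676.4, fy=527.4, cx=305.0, cy=238.7
Marker side s = 0.196 m; corners in marker frame (Z=0):
  M0 = (-0.0980, +0.0980, 0)
  M1 = (+0.0980, +0.0980, 0)
  M2 = (+0.0980, -0.0980, 0)
  M3 = (-0.0980, -0.0980, 0)
rvec = (-0.1732, 0.2366, -0.3027), |rvec| = θ = 0.42143 rad = 24.146°
Rodrigues: sinθ=0.40907, 1−cosθ=0.08750; R = I + sinθ·[k]× + (1−cosθ)·[k]×²:
    [+0.92728 +0.27363 +0.25549]
    [-0.31401 +0.94008 +0.13284]
    [-0.20383 -0.20340 +0.95764]
t = (0.0732, -0.0273, 0.5112) m
M0: Pc = R·M0+t = (+0.00914, +0.09560, +0.51124); u = 676.4·(+0.00914)/0.51124 + 305.0 = 317.0955, v = 527.4·(+0.09560)/0.51124 + 238.7 = 337.3222
M1: Pc = R·M1+t = (+0.19089, +0.03406, +0.47129); u = 676.4·(+0.19089)/0.47129 + 305.0 = 578.9657, v = 527.4·(+0.03406)/0.47129 + 238.7 = 276.8097
M2: Pc = R·M2+t = (+0.13726, -0.15020, +0.51116); u = 676.4·(+0.13726)/0.51116 + 305.0 = 486.6292, v = 527.4·(-0.15020)/0.51116 + 238.7 = 83.7266
M3: Pc = R·M3+t = (-0.04449, -0.08866, +0.55111); u = 676.4·(-0.04449)/0.55111 + 305.0 = 250.3961, v = 527.4·(-0.08866)/0.55111 + 238.7 = 153.8586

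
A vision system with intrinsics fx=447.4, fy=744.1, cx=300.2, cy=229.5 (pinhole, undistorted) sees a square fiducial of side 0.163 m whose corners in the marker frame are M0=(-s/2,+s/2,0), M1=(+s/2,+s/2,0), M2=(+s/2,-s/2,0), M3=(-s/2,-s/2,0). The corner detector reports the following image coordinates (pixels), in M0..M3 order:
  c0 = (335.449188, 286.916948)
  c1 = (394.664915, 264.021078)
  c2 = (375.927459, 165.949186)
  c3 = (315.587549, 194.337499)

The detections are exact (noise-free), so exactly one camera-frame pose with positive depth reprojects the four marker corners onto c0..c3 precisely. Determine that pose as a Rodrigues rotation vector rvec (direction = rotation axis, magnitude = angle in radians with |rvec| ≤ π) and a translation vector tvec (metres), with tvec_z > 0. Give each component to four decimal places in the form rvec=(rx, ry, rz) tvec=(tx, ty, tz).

rvec=(0.3054, 0.3128, -0.3045) tvec=(0.1415, -0.0009, 1.1583)

Intrinsics K: fx=447.4, fy=744.1, cx=300.2, cy=229.5
Marker side s = 0.163 m; corners in marker frame (Z=0):
  M0 = (-0.0815, +0.0815, 0)
  M1 = (+0.0815, +0.0815, 0)
  M2 = (+0.0815, -0.0815, 0)
  M3 = (-0.0815, -0.0815, 0)
Detected image corners:
  c0 = (335.449188, 286.916948) px
  c1 = (394.664915, 264.021078) px
  c2 = (375.927459, 165.949186) px
  c3 = (315.587549, 194.337499) px
Planar DLT: solve 8×8 A·h = b for H (H[2,2]=1):
  H  [+261.23284 +193.53313 +354.85064]
  H  [-224.60946 +632.51613 +228.93644]
  H  [-0.29668 +0.21116 +1.00000]
B = K⁻¹H; ‖b₁‖=0.863305, ‖b₂‖=0.863305; λ = 2/(‖b₁‖+‖b₂‖) = 1.158340, sign → tz>0 ⇒ λ=+1.158340
r₁ = λ·B[:,0] = (+0.90693,-0.24366,-0.34366); r₂ = λ·B[:,1] = (+0.33695,+0.90920,+0.24459)
r₃ = r₁×r₂ = (+0.25286,-0.33763,+0.90668); SVD([r₁ r₂ r₃]) → R = UVᵀ:
  R  [+0.90693 +0.33695 +0.25286]
  R  [-0.24366 +0.90920 -0.33763]
  R  [-0.34366 +0.24459 +0.90668]
t = (+0.14149, -0.00088, +1.15834) m
tr R = 2.722815; θ = arccos((tr R − 1)/2) = 0.532762 rad = 30.525°
axis k = ((R−Rᵀ)₃₂, (R−Rᵀ)₁₃, (R−Rᵀ)₂₁) / (2 sinθ) = (+0.573147, +0.587220, -0.571555)
rvec = θ·k = (+0.305351, +0.312848, -0.304503)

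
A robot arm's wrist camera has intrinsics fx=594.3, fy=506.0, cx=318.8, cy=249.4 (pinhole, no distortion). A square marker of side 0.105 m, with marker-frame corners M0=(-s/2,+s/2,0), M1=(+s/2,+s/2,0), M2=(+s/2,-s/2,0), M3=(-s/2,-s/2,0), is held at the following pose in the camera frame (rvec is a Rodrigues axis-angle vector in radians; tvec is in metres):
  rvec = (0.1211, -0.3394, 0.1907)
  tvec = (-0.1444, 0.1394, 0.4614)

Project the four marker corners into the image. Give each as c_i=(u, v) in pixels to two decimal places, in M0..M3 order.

c0=(48.47, 454.87) c1=(187.83, 457.78) c2=(212.38, 352.66) c3=(72.16, 341.10)

Intrinsics K: fx=594.3, fy=506.0, cx=318.8, cy=249.4
Marker side s = 0.105 m; corners in marker frame (Z=0):
  M0 = (-0.0525, +0.0525, 0)
  M1 = (+0.0525, +0.0525, 0)
  M2 = (+0.0525, -0.0525, 0)
  M3 = (-0.0525, -0.0525, 0)
rvec = (0.1211, -0.3394, 0.1907), |rvec| = θ = 0.40771 rad = 23.360°
Rodrigues: sinθ=0.39650, 1−cosθ=0.08197; R = I + sinθ·[k]× + (1−cosθ)·[k]×²:
    [+0.92526 -0.20573 -0.31869]
    [+0.16519 +0.97484 -0.14969]
    [+0.34146 +0.08586 +0.93597]
t = (-0.1444, 0.1394, 0.4614) m
M0: Pc = R·M0+t = (-0.20378, +0.18191, +0.44798); u = 594.3·(-0.20378)/0.44798 + 318.8 = 48.4653, v = 506.0·(+0.18191)/0.44798 + 249.4 = 454.8655
M1: Pc = R·M1+t = (-0.10662, +0.19925, +0.48383); u = 594.3·(-0.10662)/0.48383 + 318.8 = 187.8319, v = 506.0·(+0.19925)/0.48383 + 249.4 = 457.7797
M2: Pc = R·M2+t = (-0.08502, +0.09689, +0.47482); u = 594.3·(-0.08502)/0.47482 + 318.8 = 212.3825, v = 506.0·(+0.09689)/0.47482 + 249.4 = 352.6566
M3: Pc = R·M3+t = (-0.18218, +0.07955, +0.43897); u = 594.3·(-0.18218)/0.43897 + 318.8 = 72.1589, v = 506.0·(+0.07955)/0.43897 + 249.4 = 341.0963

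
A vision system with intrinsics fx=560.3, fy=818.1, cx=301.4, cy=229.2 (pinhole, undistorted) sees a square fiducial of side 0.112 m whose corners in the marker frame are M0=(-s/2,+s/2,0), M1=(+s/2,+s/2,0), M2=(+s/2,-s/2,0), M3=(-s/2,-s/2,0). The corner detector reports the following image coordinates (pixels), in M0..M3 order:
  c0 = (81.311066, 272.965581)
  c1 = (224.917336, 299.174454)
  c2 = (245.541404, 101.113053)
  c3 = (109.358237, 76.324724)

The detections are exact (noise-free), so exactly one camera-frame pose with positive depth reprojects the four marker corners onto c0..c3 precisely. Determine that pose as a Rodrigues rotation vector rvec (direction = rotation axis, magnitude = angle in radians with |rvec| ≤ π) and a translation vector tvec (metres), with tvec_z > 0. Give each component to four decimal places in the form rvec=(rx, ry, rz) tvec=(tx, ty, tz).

rvec=(-0.2126, -0.0119, 0.1239) tvec=(-0.1079, -0.0242, 0.4453)

Intrinsics K: fx=560.3, fy=818.1, cx=301.4, cy=229.2
Marker side s = 0.112 m; corners in marker frame (Z=0):
  M0 = (-0.0560, +0.0560, 0)
  M1 = (+0.0560, +0.0560, 0)
  M2 = (+0.0560, -0.0560, 0)
  M3 = (-0.0560, -0.0560, 0)
Detected image corners:
  c0 = (81.311066, 272.965581) px
  c1 = (224.917336, 299.174454) px
  c2 = (245.541404, 101.113053) px
  c3 = (109.358237, 76.324724) px
Planar DLT: solve 8×8 A·h = b for H (H[2,2]=1):
  H  [+1247.68590 -295.67919 +165.59348]
  H  [+226.93766 +1673.18360 +184.77148]
  H  [-0.00299 -0.47429 +1.00000]
B = K⁻¹H; ‖b₁‖=2.245729, ‖b₂‖=2.245729; λ = 2/(‖b₁‖+‖b₂‖) = 0.445290, sign → tz>0 ⇒ λ=+0.445290
r₁ = λ·B[:,0] = (+0.99229,+0.12389,-0.00133); r₂ = λ·B[:,1] = (-0.12138,+0.96988,-0.21120)
r₃ = r₁×r₂ = (-0.02488,+0.20973,+0.97744); SVD([r₁ r₂ r₃]) → R = UVᵀ:
  R  [+0.99229 -0.12138 -0.02488]
  R  [+0.12389 +0.96988 +0.20973]
  R  [-0.00133 -0.21120 +0.97744]
t = (-0.10793, -0.02418, +0.44529) m
tr R = 2.939616; θ = arccos((tr R − 1)/2) = 0.246355 rad = 14.115°
axis k = ((R−Rᵀ)₃₂, (R−Rᵀ)₁₃, (R−Rᵀ)₂₁) / (2 sinθ) = (-0.863010, -0.048273, +0.502875)
rvec = θ·k = (-0.212607, -0.011892, +0.123886)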